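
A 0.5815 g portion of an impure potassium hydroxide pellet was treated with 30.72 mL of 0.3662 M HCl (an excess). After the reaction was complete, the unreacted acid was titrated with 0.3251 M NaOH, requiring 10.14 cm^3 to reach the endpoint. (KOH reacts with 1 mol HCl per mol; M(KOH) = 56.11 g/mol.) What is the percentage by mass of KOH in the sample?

Total n(HCl) added = 0.3662 x 0.03072 = 0.01125 mol.
n(NaOH) used = 0.3251 x 0.01014 = 0.003297 mol, which equals the excess n(HCl).
So n(HCl) consumed by the sample = 0.01125 - 0.003297 = 0.007953 mol.
n(KOH) = 0.007953 / 1 = 0.007953 mol.
mass KOH = 0.007953 x 56.11 = 0.4463 g, so %KOH = 0.4463/0.5815 x 100 = 76.7%.

76.7%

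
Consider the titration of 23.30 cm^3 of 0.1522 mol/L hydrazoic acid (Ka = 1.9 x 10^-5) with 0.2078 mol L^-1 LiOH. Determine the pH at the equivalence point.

8.83

n(HN3) = 0.1522 x 0.02330 = 0.003546 mol; V(LiOH) at equivalence = 0.003546/0.2078 = 0.01707 L.
At equivalence all the acid is converted to N3-; total volume = 0.02330 + 0.01707 = 0.04037 L, so [N3-] = 0.003546/0.04037 = 0.08785 M.
Kb = Kw/Ka = 1.0e-14 / 1.9 x 10^-5 = 5.26e-10.
[OH^-] = sqrt(Kb x [N3-]) = sqrt(5.26e-10 x 0.08785) = 6.80e-6 M.
pOH = 5.17, so pH = 14.00 - 5.17 = 8.83.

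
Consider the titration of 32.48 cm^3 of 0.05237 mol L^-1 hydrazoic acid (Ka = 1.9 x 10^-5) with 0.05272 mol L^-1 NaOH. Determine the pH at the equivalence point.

n(HN3) = 0.05237 x 0.03248 = 0.001701 mol; V(NaOH) at equivalence = 0.001701/0.05272 = 0.03226 L.
At equivalence all the acid is converted to N3-; total volume = 0.03248 + 0.03226 = 0.06474 L, so [N3-] = 0.001701/0.06474 = 0.02627 M.
Kb = Kw/Ka = 1.0e-14 / 1.9 x 10^-5 = 5.26e-10.
[OH^-] = sqrt(Kb x [N3-]) = sqrt(5.26e-10 x 0.02627) = 3.72e-6 M.
pOH = 5.43, so pH = 14.00 - 5.43 = 8.57.

8.57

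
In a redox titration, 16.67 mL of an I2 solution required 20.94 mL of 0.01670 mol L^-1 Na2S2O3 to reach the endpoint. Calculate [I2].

n(Na2S2O3) = 0.01670 x 0.02094 = 0.0003497 mol.
From the balanced equation, 2 mol Na2S2O3 reacts with 1 mol I2, so n(I2) = 0.0003497 x 1/2 = 0.0001748 mol.
[I2] = 0.0001748 / 0.01667 L = 0.0105 M.

0.0105 M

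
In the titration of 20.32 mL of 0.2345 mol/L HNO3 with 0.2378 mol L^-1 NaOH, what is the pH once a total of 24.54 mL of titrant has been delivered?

12.38

n(acid) = 0.2345 x 0.02032 = 0.004765 mol; n(NaOH) added = 0.2378 x 0.02454 = 0.005836 mol.
Base is in excess by 0.005836 - 0.004765 = 0.001071 mol in a total volume of 0.04486 L.
[OH^-] = 0.001071/0.04486 = 0.02386 M, so pOH = 1.62 and pH = 14.00 - 1.62 = 12.38.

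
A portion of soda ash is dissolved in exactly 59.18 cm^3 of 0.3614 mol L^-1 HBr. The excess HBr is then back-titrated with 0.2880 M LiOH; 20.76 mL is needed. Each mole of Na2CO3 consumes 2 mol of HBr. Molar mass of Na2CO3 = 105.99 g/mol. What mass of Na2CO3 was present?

Total n(HBr) added = 0.3614 x 0.05918 = 0.02139 mol.
n(LiOH) used = 0.2880 x 0.02076 = 0.005979 mol, which equals the excess n(HBr).
So n(HBr) consumed by the sample = 0.02139 - 0.005979 = 0.01541 mol.
n(Na2CO3) = 0.01541 / 2 = 0.007704 mol.
mass = 0.007704 mol x 105.99 g/mol = 0.817 g.

0.817 g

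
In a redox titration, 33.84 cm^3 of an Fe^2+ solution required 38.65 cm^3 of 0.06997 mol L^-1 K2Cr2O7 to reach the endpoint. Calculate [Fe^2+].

n(K2Cr2O7) = 0.06997 x 0.03865 = 0.002704 mol.
From the balanced equation, 1 mol K2Cr2O7 reacts with 6 mol Fe^2+, so n(Fe^2+) = 0.002704 x 6/1 = 0.01623 mol.
[Fe^2+] = 0.01623 / 0.03384 L = 0.479 M.

0.479 M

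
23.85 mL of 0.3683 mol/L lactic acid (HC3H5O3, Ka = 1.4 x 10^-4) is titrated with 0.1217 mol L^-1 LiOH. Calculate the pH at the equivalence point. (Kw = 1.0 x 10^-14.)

n(HC3H5O3) = 0.3683 x 0.02385 = 0.008784 mol; V(LiOH) at equivalence = 0.008784/0.1217 = 0.07218 L.
At equivalence all the acid is converted to C3H5O3-; total volume = 0.02385 + 0.07218 = 0.09603 L, so [C3H5O3-] = 0.008784/0.09603 = 0.09147 M.
Kb = Kw/Ka = 1.0e-14 / 1.4 x 10^-4 = 7.14e-11.
[OH^-] = sqrt(Kb x [C3H5O3-]) = sqrt(7.14e-11 x 0.09147) = 2.56e-6 M.
pOH = 5.59, so pH = 14.00 - 5.59 = 8.41.

8.41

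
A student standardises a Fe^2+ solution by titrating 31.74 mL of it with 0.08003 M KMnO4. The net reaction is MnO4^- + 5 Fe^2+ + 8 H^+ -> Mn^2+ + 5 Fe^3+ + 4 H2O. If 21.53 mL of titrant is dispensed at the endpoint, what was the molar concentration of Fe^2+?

n(KMnO4) = 0.08003 x 0.02153 = 0.001723 mol.
From the balanced equation, 1 mol KMnO4 reacts with 5 mol Fe^2+, so n(Fe^2+) = 0.001723 x 5/1 = 0.008615 mol.
[Fe^2+] = 0.008615 / 0.03174 L = 0.271 M.

0.271 M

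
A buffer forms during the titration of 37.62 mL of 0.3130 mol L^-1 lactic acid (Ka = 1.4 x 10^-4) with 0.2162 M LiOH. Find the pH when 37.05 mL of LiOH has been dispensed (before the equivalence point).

4.18

Initial n(HC3H5O3) = 0.3130 x 0.03762 = 0.01178 mol.
n(LiOH) added = 0.2162 x 0.03705 = 0.008010 mol, converting that many moles of HC3H5O3 to C3H5O3-.
Remaining n(HC3H5O3) = 0.003765 mol; n(C3H5O3-) = 0.008010 mol.
By Henderson-Hasselbalch, pH = pKa + log([A^-]/[HA]) = 3.85 + log(0.008010/0.003765) = 3.85 + (+0.33) = 4.18.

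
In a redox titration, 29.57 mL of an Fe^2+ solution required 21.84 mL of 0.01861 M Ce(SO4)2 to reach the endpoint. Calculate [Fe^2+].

0.0137 M

n(Ce(SO4)2) = 0.01861 x 0.02184 = 0.0004064 mol.
From the balanced equation, 1 mol Ce(SO4)2 reacts with 1 mol Fe^2+, so n(Fe^2+) = 0.0004064 x 1/1 = 0.0004064 mol.
[Fe^2+] = 0.0004064 / 0.02957 L = 0.0137 M.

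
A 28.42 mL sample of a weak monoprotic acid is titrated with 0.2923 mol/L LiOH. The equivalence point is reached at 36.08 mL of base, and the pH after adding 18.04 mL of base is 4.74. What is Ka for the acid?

1.8 x 10^-5

18.04 mL is half of the equivalence volume, so this is the half-equivalence point where [HA] = [A^-].
At half-equivalence pH = pKa, so pKa = 4.74.
Ka = 10^(-4.74) = 1.8 x 10^-5.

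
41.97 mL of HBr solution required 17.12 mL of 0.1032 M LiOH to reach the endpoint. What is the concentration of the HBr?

0.0421 M

n(LiOH) delivered = 0.1032 x 0.01712 = 0.001767 mol.
For a 1:1 reaction, n(HBr) = 0.001767 mol.
[HBr] = 0.001767 mol / 0.04197 L = 0.0421 M.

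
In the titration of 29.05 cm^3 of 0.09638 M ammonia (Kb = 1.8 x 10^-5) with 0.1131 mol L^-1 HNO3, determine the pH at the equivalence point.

n(NH3) = 0.09638 x 0.02905 = 0.002800 mol; V(HNO3) at equivalence = 0.002800/0.1131 = 0.02476 L.
At equivalence the base is fully converted to NH4+; total volume = 0.05381 L, so [NH4+] = 0.002800/0.05381 = 0.05204 M.
Ka(NH4+) = Kw/Kb = 1.0e-14 / 1.8 x 10^-5 = 5.56e-10.
[H^+] = sqrt(Ka x [NH4+]) = sqrt(5.56e-10 x 0.05204) = 5.38e-6 M.
pH = -log(5.38e-6) = 5.27.

5.27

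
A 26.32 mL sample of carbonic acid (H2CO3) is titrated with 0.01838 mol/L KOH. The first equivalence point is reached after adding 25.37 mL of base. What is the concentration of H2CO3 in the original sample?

n(KOH) = 0.01838 x 0.02537 = 0.0004663 mol.
At the first equivalence point, 1 mol OH^- react per mol H2CO3, so n(H2CO3) = 0.0004663 / 1 = 0.0004663 mol.
[H2CO3] = 0.0004663 / 0.02632 L = 0.0177 M.

0.0177 M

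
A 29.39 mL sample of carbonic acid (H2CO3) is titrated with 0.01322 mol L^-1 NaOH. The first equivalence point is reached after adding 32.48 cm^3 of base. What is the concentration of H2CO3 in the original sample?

n(NaOH) = 0.01322 x 0.03248 = 0.0004294 mol.
At the first equivalence point, 1 mol OH^- react per mol H2CO3, so n(H2CO3) = 0.0004294 / 1 = 0.0004294 mol.
[H2CO3] = 0.0004294 / 0.02939 L = 0.0146 M.

0.0146 M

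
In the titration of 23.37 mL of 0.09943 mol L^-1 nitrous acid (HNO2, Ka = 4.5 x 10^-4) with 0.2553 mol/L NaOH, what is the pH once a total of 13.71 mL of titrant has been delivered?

n(acid) = 0.09943 x 0.02337 = 0.002324 mol; n(NaOH) added = 0.2553 x 0.01371 = 0.003500 mol.
Base is in excess by 0.003500 - 0.002324 = 0.001176 mol in a total volume of 0.03708 L.
[OH^-] = 0.001176/0.03708 = 0.03173 M, so pOH = 1.50 and pH = 14.00 - 1.50 = 12.50.

12.50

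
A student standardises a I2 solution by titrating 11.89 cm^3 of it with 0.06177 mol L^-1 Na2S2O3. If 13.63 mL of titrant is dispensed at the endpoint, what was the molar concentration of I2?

n(Na2S2O3) = 0.06177 x 0.01363 = 0.0008419 mol.
From the balanced equation, 2 mol Na2S2O3 reacts with 1 mol I2, so n(I2) = 0.0008419 x 1/2 = 0.0004210 mol.
[I2] = 0.0004210 / 0.01189 L = 0.0354 M.

0.0354 M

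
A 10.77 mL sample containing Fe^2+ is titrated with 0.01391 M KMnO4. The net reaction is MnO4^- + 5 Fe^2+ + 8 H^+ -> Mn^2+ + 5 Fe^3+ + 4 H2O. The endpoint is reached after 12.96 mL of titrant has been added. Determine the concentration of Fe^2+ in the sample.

n(KMnO4) = 0.01391 x 0.01296 = 0.0001803 mol.
From the balanced equation, 1 mol KMnO4 reacts with 5 mol Fe^2+, so n(Fe^2+) = 0.0001803 x 5/1 = 0.0009014 mol.
[Fe^2+] = 0.0009014 / 0.01077 L = 0.0837 M.

0.0837 M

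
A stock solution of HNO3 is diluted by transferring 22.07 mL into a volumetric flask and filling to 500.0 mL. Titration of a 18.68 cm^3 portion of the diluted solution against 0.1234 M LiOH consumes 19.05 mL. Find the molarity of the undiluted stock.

2.85 M

n(LiOH) = 0.1234 x 0.01905 = 0.002351 mol.
n(HNO3) in the aliquot = 0.002351 mol.
[diluted HNO3] = 0.002351 / 0.01868 = 0.1258 M.
Dilution factor = 500.0/22.07 = 22.66, so [stock] = 0.1258 x 22.66 = 2.85 M.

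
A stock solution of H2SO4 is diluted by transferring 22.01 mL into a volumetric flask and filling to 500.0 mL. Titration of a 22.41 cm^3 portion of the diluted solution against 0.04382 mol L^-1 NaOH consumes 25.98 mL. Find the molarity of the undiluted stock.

n(NaOH) = 0.04382 x 0.02598 = 0.001138 mol.
n(H2SO4) in the aliquot = 0.001138 x 1/2 = 0.0005692 mol.
[diluted H2SO4] = 0.0005692 / 0.02241 = 0.02540 M.
Dilution factor = 500.0/22.01 = 22.72, so [stock] = 0.02540 x 22.72 = 0.577 M.

0.577 M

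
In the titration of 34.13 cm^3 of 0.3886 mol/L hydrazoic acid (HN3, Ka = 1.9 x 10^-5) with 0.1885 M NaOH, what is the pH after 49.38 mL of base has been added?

Initial n(HN3) = 0.3886 x 0.03413 = 0.01326 mol.
n(NaOH) added = 0.1885 x 0.04938 = 0.009308 mol, converting that many moles of HN3 to N3-.
Remaining n(HN3) = 0.003955 mol; n(N3-) = 0.009308 mol.
By Henderson-Hasselbalch, pH = pKa + log([A^-]/[HA]) = 4.72 + log(0.009308/0.003955) = 4.72 + (+0.37) = 5.09.

5.09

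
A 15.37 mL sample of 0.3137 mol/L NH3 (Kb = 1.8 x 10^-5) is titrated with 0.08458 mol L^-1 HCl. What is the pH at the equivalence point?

5.22

n(NH3) = 0.3137 x 0.01537 = 0.004822 mol; V(HCl) at equivalence = 0.004822/0.08458 = 0.05701 L.
At equivalence the base is fully converted to NH4+; total volume = 0.07238 L, so [NH4+] = 0.004822/0.07238 = 0.06662 M.
Ka(NH4+) = Kw/Kb = 1.0e-14 / 1.8 x 10^-5 = 5.56e-10.
[H^+] = sqrt(Ka x [NH4+]) = sqrt(5.56e-10 x 0.06662) = 6.08e-6 M.
pH = -log(6.08e-6) = 5.22.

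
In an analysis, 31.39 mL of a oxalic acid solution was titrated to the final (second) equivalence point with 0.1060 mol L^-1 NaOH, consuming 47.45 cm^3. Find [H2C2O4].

0.0801 M

n(NaOH) = 0.1060 x 0.04745 = 0.005030 mol.
At the final (second) equivalence point, 2 mol OH^- react per mol H2C2O4, so n(H2C2O4) = 0.005030 / 2 = 0.002515 mol.
[H2C2O4] = 0.002515 / 0.03139 L = 0.0801 M.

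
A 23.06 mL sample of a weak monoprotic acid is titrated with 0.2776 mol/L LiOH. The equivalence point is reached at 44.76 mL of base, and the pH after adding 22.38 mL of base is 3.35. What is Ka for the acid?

22.38 mL is half of the equivalence volume, so this is the half-equivalence point where [HA] = [A^-].
At half-equivalence pH = pKa, so pKa = 3.35.
Ka = 10^(-3.35) = 4.5 x 10^-4.

4.5 x 10^-4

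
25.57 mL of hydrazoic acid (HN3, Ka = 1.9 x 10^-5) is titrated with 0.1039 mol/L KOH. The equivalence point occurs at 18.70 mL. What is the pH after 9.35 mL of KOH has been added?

9.35 mL is exactly half the equivalence volume (18.70/2), i.e. the half-equivalence point.
There, n(HA) = n(A^-), so pH = pKa = -log(1.9 x 10^-5) = 4.72.

4.72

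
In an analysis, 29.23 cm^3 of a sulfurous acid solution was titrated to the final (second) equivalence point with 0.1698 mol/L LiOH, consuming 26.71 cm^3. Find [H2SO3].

0.0776 M

n(LiOH) = 0.1698 x 0.02671 = 0.004535 mol.
At the final (second) equivalence point, 2 mol OH^- react per mol H2SO3, so n(H2SO3) = 0.004535 / 2 = 0.002268 mol.
[H2SO3] = 0.002268 / 0.02923 L = 0.0776 M.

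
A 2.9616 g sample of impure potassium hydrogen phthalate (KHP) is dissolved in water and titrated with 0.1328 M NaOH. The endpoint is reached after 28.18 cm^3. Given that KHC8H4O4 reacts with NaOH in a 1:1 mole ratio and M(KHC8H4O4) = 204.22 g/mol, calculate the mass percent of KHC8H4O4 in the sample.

25.8%

n(NaOH) = 0.1328 x 0.02818 = 0.003742 mol.
n(KHC8H4O4) = 0.003742 / 1 = 0.003742 mol.
mass of KHC8H4O4 = 0.003742 x 204.22 = 0.7643 g.
% purity = 0.7643 / 2.9616 x 100 = 25.8%.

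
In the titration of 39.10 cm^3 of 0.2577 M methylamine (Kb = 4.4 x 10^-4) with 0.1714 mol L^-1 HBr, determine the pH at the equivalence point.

n(CH3NH2) = 0.2577 x 0.03910 = 0.01008 mol; V(HBr) at equivalence = 0.01008/0.1714 = 0.05879 L.
At equivalence the base is fully converted to CH3NH3+; total volume = 0.09789 L, so [CH3NH3+] = 0.01008/0.09789 = 0.1029 M.
Ka(CH3NH3+) = Kw/Kb = 1.0e-14 / 4.4 x 10^-4 = 2.27e-11.
[H^+] = sqrt(Ka x [CH3NH3+]) = sqrt(2.27e-11 x 0.1029) = 1.53e-6 M.
pH = -log(1.53e-6) = 5.82.

5.82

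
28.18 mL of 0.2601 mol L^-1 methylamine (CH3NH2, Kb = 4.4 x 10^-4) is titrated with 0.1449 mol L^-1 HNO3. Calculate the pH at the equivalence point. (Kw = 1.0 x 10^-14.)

n(CH3NH2) = 0.2601 x 0.02818 = 0.007330 mol; V(HNO3) at equivalence = 0.007330/0.1449 = 0.05058 L.
At equivalence the base is fully converted to CH3NH3+; total volume = 0.07876 L, so [CH3NH3+] = 0.007330/0.07876 = 0.09306 M.
Ka(CH3NH3+) = Kw/Kb = 1.0e-14 / 4.4 x 10^-4 = 2.27e-11.
[H^+] = sqrt(Ka x [CH3NH3+]) = sqrt(2.27e-11 x 0.09306) = 1.45e-6 M.
pH = -log(1.45e-6) = 5.84.

5.84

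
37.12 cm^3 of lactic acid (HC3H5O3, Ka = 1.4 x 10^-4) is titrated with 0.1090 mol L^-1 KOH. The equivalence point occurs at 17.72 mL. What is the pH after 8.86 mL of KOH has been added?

8.86 mL is exactly half the equivalence volume (17.72/2), i.e. the half-equivalence point.
There, n(HA) = n(A^-), so pH = pKa = -log(1.4 x 10^-4) = 3.85.

3.85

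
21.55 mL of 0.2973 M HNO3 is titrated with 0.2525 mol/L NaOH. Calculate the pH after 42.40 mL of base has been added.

n(acid) = 0.2973 x 0.02155 = 0.006407 mol; n(NaOH) added = 0.2525 x 0.04240 = 0.01071 mol.
Base is in excess by 0.01071 - 0.006407 = 0.004299 mol in a total volume of 0.06395 L.
[OH^-] = 0.004299/0.06395 = 0.06723 M, so pOH = 1.17 and pH = 14.00 - 1.17 = 12.83.

12.83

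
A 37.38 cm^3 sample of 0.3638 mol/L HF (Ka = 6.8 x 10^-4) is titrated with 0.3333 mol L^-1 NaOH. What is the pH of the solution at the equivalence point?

n(HF) = 0.3638 x 0.03738 = 0.01360 mol; V(NaOH) at equivalence = 0.01360/0.3333 = 0.04080 L.
At equivalence all the acid is converted to F-; total volume = 0.03738 + 0.04080 = 0.07818 L, so [F-] = 0.01360/0.07818 = 0.1739 M.
Kb = Kw/Ka = 1.0e-14 / 6.8 x 10^-4 = 1.47e-11.
[OH^-] = sqrt(Kb x [F-]) = sqrt(1.47e-11 x 0.1739) = 1.60e-6 M.
pOH = 5.80, so pH = 14.00 - 5.80 = 8.20.

8.20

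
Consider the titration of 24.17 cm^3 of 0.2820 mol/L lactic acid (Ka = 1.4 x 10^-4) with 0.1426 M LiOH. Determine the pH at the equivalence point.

n(HC3H5O3) = 0.2820 x 0.02417 = 0.006816 mol; V(LiOH) at equivalence = 0.006816/0.1426 = 0.04780 L.
At equivalence all the acid is converted to C3H5O3-; total volume = 0.02417 + 0.04780 = 0.07197 L, so [C3H5O3-] = 0.006816/0.07197 = 0.09471 M.
Kb = Kw/Ka = 1.0e-14 / 1.4 x 10^-4 = 7.14e-11.
[OH^-] = sqrt(Kb x [C3H5O3-]) = sqrt(7.14e-11 x 0.09471) = 2.60e-6 M.
pOH = 5.58, so pH = 14.00 - 5.58 = 8.42.

8.42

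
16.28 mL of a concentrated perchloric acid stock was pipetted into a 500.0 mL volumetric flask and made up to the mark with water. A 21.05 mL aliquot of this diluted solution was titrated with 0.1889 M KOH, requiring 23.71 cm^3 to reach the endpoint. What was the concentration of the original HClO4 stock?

n(KOH) = 0.1889 x 0.02371 = 0.004479 mol.
n(HClO4) in the aliquot = 0.004479 mol.
[diluted HClO4] = 0.004479 / 0.02105 = 0.2128 M.
Dilution factor = 500.0/16.28 = 30.71, so [stock] = 0.2128 x 30.71 = 6.53 M.

6.53 M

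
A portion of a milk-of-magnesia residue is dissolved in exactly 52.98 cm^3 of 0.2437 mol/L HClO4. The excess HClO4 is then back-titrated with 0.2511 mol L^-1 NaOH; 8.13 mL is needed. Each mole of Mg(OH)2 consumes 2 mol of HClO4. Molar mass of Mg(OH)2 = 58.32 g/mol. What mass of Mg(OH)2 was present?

0.317 g

Total n(HClO4) added = 0.2437 x 0.05298 = 0.01291 mol.
n(NaOH) used = 0.2511 x 0.008130 = 0.002041 mol, which equals the excess n(HClO4).
So n(HClO4) consumed by the sample = 0.01291 - 0.002041 = 0.01087 mol.
n(Mg(OH)2) = 0.01087 / 2 = 0.005435 mol.
mass = 0.005435 mol x 58.32 g/mol = 0.317 g.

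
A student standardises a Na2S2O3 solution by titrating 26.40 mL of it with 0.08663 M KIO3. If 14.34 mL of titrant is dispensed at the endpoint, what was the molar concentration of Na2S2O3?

n(KIO3) = 0.08663 x 0.01434 = 0.001242 mol.
From the balanced equation, 1 mol KIO3 reacts with 6 mol Na2S2O3, so n(Na2S2O3) = 0.001242 x 6/1 = 0.007454 mol.
[Na2S2O3] = 0.007454 / 0.02640 L = 0.282 M.

0.282 M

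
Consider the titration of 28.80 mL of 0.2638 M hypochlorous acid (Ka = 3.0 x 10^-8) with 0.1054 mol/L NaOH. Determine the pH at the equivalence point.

10.20

n(HClO) = 0.2638 x 0.02880 = 0.007597 mol; V(NaOH) at equivalence = 0.007597/0.1054 = 0.07208 L.
At equivalence all the acid is converted to ClO-; total volume = 0.02880 + 0.07208 = 0.1009 L, so [ClO-] = 0.007597/0.1009 = 0.07531 M.
Kb = Kw/Ka = 1.0e-14 / 3.0 x 10^-8 = 3.33e-7.
[OH^-] = sqrt(Kb x [ClO-]) = sqrt(3.33e-7 x 0.07531) = 0.000158 M.
pOH = 3.80, so pH = 14.00 - 3.80 = 10.20.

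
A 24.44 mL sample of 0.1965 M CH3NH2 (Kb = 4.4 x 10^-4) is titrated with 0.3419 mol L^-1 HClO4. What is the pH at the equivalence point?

n(CH3NH2) = 0.1965 x 0.02444 = 0.004802 mol; V(HClO4) at equivalence = 0.004802/0.3419 = 0.01405 L.
At equivalence the base is fully converted to CH3NH3+; total volume = 0.03849 L, so [CH3NH3+] = 0.004802/0.03849 = 0.1248 M.
Ka(CH3NH3+) = Kw/Kb = 1.0e-14 / 4.4 x 10^-4 = 2.27e-11.
[H^+] = sqrt(Ka x [CH3NH3+]) = sqrt(2.27e-11 x 0.1248) = 1.68e-6 M.
pH = -log(1.68e-6) = 5.77.

5.77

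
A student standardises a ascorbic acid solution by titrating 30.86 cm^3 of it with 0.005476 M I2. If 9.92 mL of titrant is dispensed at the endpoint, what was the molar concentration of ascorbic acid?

0.00176 M

n(I2) = 0.005476 x 0.009920 = 5.432e-5 mol.
From the balanced equation, 1 mol I2 reacts with 1 mol ascorbic acid, so n(ascorbic acid) = 5.432e-5 x 1/1 = 5.432e-5 mol.
[ascorbic acid] = 5.432e-5 / 0.03086 L = 0.00176 M.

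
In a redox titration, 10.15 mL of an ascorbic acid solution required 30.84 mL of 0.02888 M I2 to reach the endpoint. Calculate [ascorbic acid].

n(I2) = 0.02888 x 0.03084 = 0.0008907 mol.
From the balanced equation, 1 mol I2 reacts with 1 mol ascorbic acid, so n(ascorbic acid) = 0.0008907 x 1/1 = 0.0008907 mol.
[ascorbic acid] = 0.0008907 / 0.01015 L = 0.0877 M.

0.0877 M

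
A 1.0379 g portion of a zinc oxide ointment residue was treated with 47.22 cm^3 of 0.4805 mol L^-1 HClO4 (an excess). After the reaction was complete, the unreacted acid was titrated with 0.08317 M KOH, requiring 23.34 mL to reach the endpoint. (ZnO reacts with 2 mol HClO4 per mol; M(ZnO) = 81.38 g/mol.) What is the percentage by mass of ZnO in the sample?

Total n(HClO4) added = 0.4805 x 0.04722 = 0.02269 mol.
n(KOH) used = 0.08317 x 0.02334 = 0.001941 mol, which equals the excess n(HClO4).
So n(HClO4) consumed by the sample = 0.02269 - 0.001941 = 0.02075 mol.
n(ZnO) = 0.02075 / 2 = 0.01037 mol.
mass ZnO = 0.01037 x 81.38 = 0.8442 g, so %ZnO = 0.8442/1.0379 x 100 = 81.3%.

81.3%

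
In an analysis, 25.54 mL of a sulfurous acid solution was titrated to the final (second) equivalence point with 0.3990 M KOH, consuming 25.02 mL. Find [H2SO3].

0.195 M

n(KOH) = 0.3990 x 0.02502 = 0.009983 mol.
At the final (second) equivalence point, 2 mol OH^- react per mol H2SO3, so n(H2SO3) = 0.009983 / 2 = 0.004991 mol.
[H2SO3] = 0.004991 / 0.02554 L = 0.195 M.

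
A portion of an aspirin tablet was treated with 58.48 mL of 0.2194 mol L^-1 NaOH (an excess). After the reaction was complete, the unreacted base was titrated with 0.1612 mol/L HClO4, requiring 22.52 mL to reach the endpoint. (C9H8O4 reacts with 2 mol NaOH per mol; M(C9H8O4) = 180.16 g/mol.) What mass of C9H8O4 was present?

0.829 g

Total n(NaOH) added = 0.2194 x 0.05848 = 0.01283 mol.
n(HClO4) used = 0.1612 x 0.02252 = 0.003630 mol, which equals the excess n(NaOH).
So n(NaOH) consumed by the sample = 0.01283 - 0.003630 = 0.009200 mol.
n(C9H8O4) = 0.009200 / 2 = 0.004600 mol.
mass = 0.004600 mol x 180.16 g/mol = 0.829 g.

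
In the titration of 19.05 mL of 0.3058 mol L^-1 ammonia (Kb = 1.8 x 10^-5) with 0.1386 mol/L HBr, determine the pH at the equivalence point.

n(NH3) = 0.3058 x 0.01905 = 0.005825 mol; V(HBr) at equivalence = 0.005825/0.1386 = 0.04203 L.
At equivalence the base is fully converted to NH4+; total volume = 0.06108 L, so [NH4+] = 0.005825/0.06108 = 0.09537 M.
Ka(NH4+) = Kw/Kb = 1.0e-14 / 1.8 x 10^-5 = 5.56e-10.
[H^+] = sqrt(Ka x [NH4+]) = sqrt(5.56e-10 x 0.09537) = 7.28e-6 M.
pH = -log(7.28e-6) = 5.14.

5.14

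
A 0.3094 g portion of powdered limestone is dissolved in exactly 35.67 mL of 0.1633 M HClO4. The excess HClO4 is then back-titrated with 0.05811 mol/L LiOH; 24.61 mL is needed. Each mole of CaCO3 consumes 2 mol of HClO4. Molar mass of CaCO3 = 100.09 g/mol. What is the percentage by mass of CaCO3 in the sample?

Total n(HClO4) added = 0.1633 x 0.03567 = 0.005825 mol.
n(LiOH) used = 0.05811 x 0.02461 = 0.001430 mol, which equals the excess n(HClO4).
So n(HClO4) consumed by the sample = 0.005825 - 0.001430 = 0.004395 mol.
n(CaCO3) = 0.004395 / 2 = 0.002197 mol.
mass CaCO3 = 0.002197 x 100.09 = 0.2199 g, so %CaCO3 = 0.2199/0.3094 x 100 = 71.1%.

71.1%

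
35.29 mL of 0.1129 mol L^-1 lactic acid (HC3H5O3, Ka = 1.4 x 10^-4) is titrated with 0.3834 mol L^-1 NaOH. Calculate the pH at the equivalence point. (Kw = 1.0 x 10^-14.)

n(HC3H5O3) = 0.1129 x 0.03529 = 0.003984 mol; V(NaOH) at equivalence = 0.003984/0.3834 = 0.01039 L.
At equivalence all the acid is converted to C3H5O3-; total volume = 0.03529 + 0.01039 = 0.04568 L, so [C3H5O3-] = 0.003984/0.04568 = 0.08722 M.
Kb = Kw/Ka = 1.0e-14 / 1.4 x 10^-4 = 7.14e-11.
[OH^-] = sqrt(Kb x [C3H5O3-]) = sqrt(7.14e-11 x 0.08722) = 2.50e-6 M.
pOH = 5.60, so pH = 14.00 - 5.60 = 8.40.

8.40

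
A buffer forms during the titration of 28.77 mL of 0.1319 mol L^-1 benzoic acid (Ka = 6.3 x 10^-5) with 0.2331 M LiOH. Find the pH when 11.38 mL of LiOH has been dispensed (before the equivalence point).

Initial n(C6H5COOH) = 0.1319 x 0.02877 = 0.003795 mol.
n(LiOH) added = 0.2331 x 0.01138 = 0.002653 mol, converting that many moles of C6H5COOH to C6H5COO-.
Remaining n(C6H5COOH) = 0.001142 mol; n(C6H5COO-) = 0.002653 mol.
By Henderson-Hasselbalch, pH = pKa + log([A^-]/[HA]) = 4.20 + log(0.002653/0.001142) = 4.20 + (+0.37) = 4.57.

4.57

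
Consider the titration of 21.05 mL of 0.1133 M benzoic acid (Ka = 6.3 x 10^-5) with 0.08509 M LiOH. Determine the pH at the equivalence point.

8.44

n(C6H5COOH) = 0.1133 x 0.02105 = 0.002385 mol; V(LiOH) at equivalence = 0.002385/0.08509 = 0.02803 L.
At equivalence all the acid is converted to C6H5COO-; total volume = 0.02105 + 0.02803 = 0.04908 L, so [C6H5COO-] = 0.002385/0.04908 = 0.04859 M.
Kb = Kw/Ka = 1.0e-14 / 6.3 x 10^-5 = 1.59e-10.
[OH^-] = sqrt(Kb x [C6H5COO-]) = sqrt(1.59e-10 x 0.04859) = 2.78e-6 M.
pOH = 5.56, so pH = 14.00 - 5.56 = 8.44.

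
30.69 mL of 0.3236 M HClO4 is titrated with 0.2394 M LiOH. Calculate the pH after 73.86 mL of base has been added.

n(acid) = 0.3236 x 0.03069 = 0.009931 mol; n(LiOH) added = 0.2394 x 0.07386 = 0.01768 mol.
Base is in excess by 0.01768 - 0.009931 = 0.007751 mol in a total volume of 0.1046 L.
[OH^-] = 0.007751/0.1046 = 0.07413 M, so pOH = 1.13 and pH = 14.00 - 1.13 = 12.87.

12.87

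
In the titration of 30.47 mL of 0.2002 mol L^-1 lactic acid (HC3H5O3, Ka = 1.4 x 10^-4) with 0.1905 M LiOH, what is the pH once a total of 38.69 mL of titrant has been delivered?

12.26

n(acid) = 0.2002 x 0.03047 = 0.006100 mol; n(LiOH) added = 0.1905 x 0.03869 = 0.007370 mol.
Base is in excess by 0.007370 - 0.006100 = 0.001270 mol in a total volume of 0.06916 L.
[OH^-] = 0.001270/0.06916 = 0.01837 M, so pOH = 1.74 and pH = 14.00 - 1.74 = 12.26.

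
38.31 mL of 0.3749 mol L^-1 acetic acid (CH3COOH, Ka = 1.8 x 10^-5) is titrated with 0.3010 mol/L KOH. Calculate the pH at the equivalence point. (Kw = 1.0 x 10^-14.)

8.98

n(CH3COOH) = 0.3749 x 0.03831 = 0.01436 mol; V(KOH) at equivalence = 0.01436/0.3010 = 0.04772 L.
At equivalence all the acid is converted to CH3COO-; total volume = 0.03831 + 0.04772 = 0.08603 L, so [CH3COO-] = 0.01436/0.08603 = 0.1670 M.
Kb = Kw/Ka = 1.0e-14 / 1.8 x 10^-5 = 5.56e-10.
[OH^-] = sqrt(Kb x [CH3COO-]) = sqrt(5.56e-10 x 0.1670) = 9.63e-6 M.
pOH = 5.02, so pH = 14.00 - 5.02 = 8.98.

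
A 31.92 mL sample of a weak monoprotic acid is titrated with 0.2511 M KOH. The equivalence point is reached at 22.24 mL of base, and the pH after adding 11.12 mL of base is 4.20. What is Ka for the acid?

6.3 x 10^-5

11.12 mL is half of the equivalence volume, so this is the half-equivalence point where [HA] = [A^-].
At half-equivalence pH = pKa, so pKa = 4.20.
Ka = 10^(-4.20) = 6.3 x 10^-5.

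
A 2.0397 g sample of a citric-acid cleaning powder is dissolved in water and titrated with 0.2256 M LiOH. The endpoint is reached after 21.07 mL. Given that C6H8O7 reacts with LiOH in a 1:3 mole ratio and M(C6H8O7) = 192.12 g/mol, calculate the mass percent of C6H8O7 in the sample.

14.9%

n(LiOH) = 0.2256 x 0.02107 = 0.004753 mol.
n(C6H8O7) = 0.004753 / 3 = 0.001584 mol.
mass of C6H8O7 = 0.001584 x 192.12 = 0.3044 g.
% purity = 0.3044 / 2.0397 x 100 = 14.9%.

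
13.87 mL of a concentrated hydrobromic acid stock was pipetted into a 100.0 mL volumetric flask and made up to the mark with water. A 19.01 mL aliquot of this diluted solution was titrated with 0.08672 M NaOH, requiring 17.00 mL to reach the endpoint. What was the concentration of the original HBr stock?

n(NaOH) = 0.08672 x 0.01700 = 0.001474 mol.
n(HBr) in the aliquot = 0.001474 mol.
[diluted HBr] = 0.001474 / 0.01901 = 0.07755 M.
Dilution factor = 100.0/13.87 = 7.210, so [stock] = 0.07755 x 7.210 = 0.559 M.

0.559 M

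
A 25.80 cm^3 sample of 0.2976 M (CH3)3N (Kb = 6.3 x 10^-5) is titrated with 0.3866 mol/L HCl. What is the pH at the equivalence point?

5.29

n((CH3)3N) = 0.2976 x 0.02580 = 0.007678 mol; V(HCl) at equivalence = 0.007678/0.3866 = 0.01986 L.
At equivalence the base is fully converted to (CH3)3NH+; total volume = 0.04566 L, so [(CH3)3NH+] = 0.007678/0.04566 = 0.1682 M.
Ka((CH3)3NH+) = Kw/Kb = 1.0e-14 / 6.3 x 10^-5 = 1.59e-10.
[H^+] = sqrt(Ka x [(CH3)3NH+]) = sqrt(1.59e-10 x 0.1682) = 5.17e-6 M.
pH = -log(5.17e-6) = 5.29.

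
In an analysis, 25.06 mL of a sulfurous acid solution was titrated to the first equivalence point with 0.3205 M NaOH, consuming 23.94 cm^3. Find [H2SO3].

n(NaOH) = 0.3205 x 0.02394 = 0.007673 mol.
At the first equivalence point, 1 mol OH^- react per mol H2SO3, so n(H2SO3) = 0.007673 / 1 = 0.007673 mol.
[H2SO3] = 0.007673 / 0.02506 L = 0.306 M.

0.306 M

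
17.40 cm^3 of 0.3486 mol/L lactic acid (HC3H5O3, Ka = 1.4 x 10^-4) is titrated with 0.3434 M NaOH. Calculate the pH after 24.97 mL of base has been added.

n(acid) = 0.3486 x 0.01740 = 0.006066 mol; n(NaOH) added = 0.3434 x 0.02497 = 0.008575 mol.
Base is in excess by 0.008575 - 0.006066 = 0.002509 mol in a total volume of 0.04237 L.
[OH^-] = 0.002509/0.04237 = 0.05922 M, so pOH = 1.23 and pH = 14.00 - 1.23 = 12.77.

12.77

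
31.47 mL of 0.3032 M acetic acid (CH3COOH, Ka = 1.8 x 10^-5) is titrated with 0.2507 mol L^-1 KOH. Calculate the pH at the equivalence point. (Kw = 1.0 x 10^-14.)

n(CH3COOH) = 0.3032 x 0.03147 = 0.009542 mol; V(KOH) at equivalence = 0.009542/0.2507 = 0.03806 L.
At equivalence all the acid is converted to CH3COO-; total volume = 0.03147 + 0.03806 = 0.06953 L, so [CH3COO-] = 0.009542/0.06953 = 0.1372 M.
Kb = Kw/Ka = 1.0e-14 / 1.8 x 10^-5 = 5.56e-10.
[OH^-] = sqrt(Kb x [CH3COO-]) = sqrt(5.56e-10 x 0.1372) = 8.73e-6 M.
pOH = 5.06, so pH = 14.00 - 5.06 = 8.94.

8.94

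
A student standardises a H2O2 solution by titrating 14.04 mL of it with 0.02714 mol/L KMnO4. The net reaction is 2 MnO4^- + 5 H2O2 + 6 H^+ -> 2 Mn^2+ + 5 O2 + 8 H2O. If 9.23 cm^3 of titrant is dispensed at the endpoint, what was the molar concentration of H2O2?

0.0446 M

n(KMnO4) = 0.02714 x 0.009230 = 0.0002505 mol.
From the balanced equation, 2 mol KMnO4 reacts with 5 mol H2O2, so n(H2O2) = 0.0002505 x 5/2 = 0.0006263 mol.
[H2O2] = 0.0006263 / 0.01404 L = 0.0446 M.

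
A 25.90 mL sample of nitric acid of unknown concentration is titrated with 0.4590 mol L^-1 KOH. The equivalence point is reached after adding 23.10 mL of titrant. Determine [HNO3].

n(KOH) delivered = 0.4590 x 0.02310 = 0.01060 mol.
For a 1:1 reaction, n(HNO3) = 0.01060 mol.
[HNO3] = 0.01060 mol / 0.02590 L = 0.409 M.

0.409 M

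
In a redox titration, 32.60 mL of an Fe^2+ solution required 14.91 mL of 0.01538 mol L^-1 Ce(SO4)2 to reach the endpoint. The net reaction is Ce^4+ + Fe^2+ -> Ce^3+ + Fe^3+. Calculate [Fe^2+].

n(Ce(SO4)2) = 0.01538 x 0.01491 = 0.0002293 mol.
From the balanced equation, 1 mol Ce(SO4)2 reacts with 1 mol Fe^2+, so n(Fe^2+) = 0.0002293 x 1/1 = 0.0002293 mol.
[Fe^2+] = 0.0002293 / 0.03260 L = 0.00703 M.

0.00703 M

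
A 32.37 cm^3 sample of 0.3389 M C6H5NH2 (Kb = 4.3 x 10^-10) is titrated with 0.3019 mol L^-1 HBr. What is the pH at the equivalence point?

n(C6H5NH2) = 0.3389 x 0.03237 = 0.01097 mol; V(HBr) at equivalence = 0.01097/0.3019 = 0.03634 L.
At equivalence the base is fully converted to C6H5NH3+; total volume = 0.06871 L, so [C6H5NH3+] = 0.01097/0.06871 = 0.1597 M.
Ka(C6H5NH3+) = Kw/Kb = 1.0e-14 / 4.3 x 10^-10 = 2.33e-5.
[H^+] = sqrt(Ka x [C6H5NH3+]) = sqrt(2.33e-5 x 0.1597) = 0.00193 M.
pH = -log(0.00193) = 2.72.

2.72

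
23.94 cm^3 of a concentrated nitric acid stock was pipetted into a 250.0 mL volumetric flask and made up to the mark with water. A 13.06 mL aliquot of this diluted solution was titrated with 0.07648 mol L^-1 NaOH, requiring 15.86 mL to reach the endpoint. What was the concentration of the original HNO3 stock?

n(NaOH) = 0.07648 x 0.01586 = 0.001213 mol.
n(HNO3) in the aliquot = 0.001213 mol.
[diluted HNO3] = 0.001213 / 0.01306 = 0.09288 M.
Dilution factor = 250.0/23.94 = 10.44, so [stock] = 0.09288 x 10.44 = 0.970 M.

0.970 M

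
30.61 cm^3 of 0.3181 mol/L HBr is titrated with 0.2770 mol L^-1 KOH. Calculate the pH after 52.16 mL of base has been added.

12.76

n(acid) = 0.3181 x 0.03061 = 0.009737 mol; n(KOH) added = 0.2770 x 0.05216 = 0.01445 mol.
Base is in excess by 0.01445 - 0.009737 = 0.004711 mol in a total volume of 0.08277 L.
[OH^-] = 0.004711/0.08277 = 0.05692 M, so pOH = 1.24 and pH = 14.00 - 1.24 = 12.76.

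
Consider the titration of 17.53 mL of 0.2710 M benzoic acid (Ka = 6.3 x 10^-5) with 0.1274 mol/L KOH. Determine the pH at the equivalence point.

n(C6H5COOH) = 0.2710 x 0.01753 = 0.004751 mol; V(KOH) at equivalence = 0.004751/0.1274 = 0.03729 L.
At equivalence all the acid is converted to C6H5COO-; total volume = 0.01753 + 0.03729 = 0.05482 L, so [C6H5COO-] = 0.004751/0.05482 = 0.08666 M.
Kb = Kw/Ka = 1.0e-14 / 6.3 x 10^-5 = 1.59e-10.
[OH^-] = sqrt(Kb x [C6H5COO-]) = sqrt(1.59e-10 x 0.08666) = 3.71e-6 M.
pOH = 5.43, so pH = 14.00 - 5.43 = 8.57.

8.57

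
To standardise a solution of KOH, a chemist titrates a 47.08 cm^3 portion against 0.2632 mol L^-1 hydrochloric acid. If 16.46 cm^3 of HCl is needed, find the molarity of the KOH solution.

0.0920 M

n(HCl) delivered = 0.2632 x 0.01646 = 0.004332 mol.
For a 1:1 reaction, n(KOH) = 0.004332 mol.
[KOH] = 0.004332 mol / 0.04708 L = 0.0920 M.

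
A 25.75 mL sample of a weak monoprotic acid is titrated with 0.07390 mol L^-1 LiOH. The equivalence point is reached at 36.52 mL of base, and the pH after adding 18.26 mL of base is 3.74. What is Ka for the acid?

1.8 x 10^-4

18.26 mL is half of the equivalence volume, so this is the half-equivalence point where [HA] = [A^-].
At half-equivalence pH = pKa, so pKa = 3.74.
Ka = 10^(-3.74) = 1.8 x 10^-4.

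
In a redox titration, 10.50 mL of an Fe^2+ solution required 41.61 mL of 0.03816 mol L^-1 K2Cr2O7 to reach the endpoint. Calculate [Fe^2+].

n(K2Cr2O7) = 0.03816 x 0.04161 = 0.001588 mol.
From the balanced equation, 1 mol K2Cr2O7 reacts with 6 mol Fe^2+, so n(Fe^2+) = 0.001588 x 6/1 = 0.009527 mol.
[Fe^2+] = 0.009527 / 0.01050 L = 0.907 M.

0.907 M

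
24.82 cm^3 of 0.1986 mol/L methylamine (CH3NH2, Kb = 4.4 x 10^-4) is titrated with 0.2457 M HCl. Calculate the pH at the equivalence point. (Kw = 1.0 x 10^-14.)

5.80

n(CH3NH2) = 0.1986 x 0.02482 = 0.004929 mol; V(HCl) at equivalence = 0.004929/0.2457 = 0.02006 L.
At equivalence the base is fully converted to CH3NH3+; total volume = 0.04488 L, so [CH3NH3+] = 0.004929/0.04488 = 0.1098 M.
Ka(CH3NH3+) = Kw/Kb = 1.0e-14 / 4.4 x 10^-4 = 2.27e-11.
[H^+] = sqrt(Ka x [CH3NH3+]) = sqrt(2.27e-11 x 0.1098) = 1.58e-6 M.
pH = -log(1.58e-6) = 5.80.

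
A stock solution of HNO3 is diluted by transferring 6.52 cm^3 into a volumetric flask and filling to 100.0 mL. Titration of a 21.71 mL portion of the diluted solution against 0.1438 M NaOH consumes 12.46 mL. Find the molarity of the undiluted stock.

1.27 M

n(NaOH) = 0.1438 x 0.01246 = 0.001792 mol.
n(HNO3) in the aliquot = 0.001792 mol.
[diluted HNO3] = 0.001792 / 0.02171 = 0.08253 M.
Dilution factor = 100.0/6.520 = 15.34, so [stock] = 0.08253 x 15.34 = 1.27 M.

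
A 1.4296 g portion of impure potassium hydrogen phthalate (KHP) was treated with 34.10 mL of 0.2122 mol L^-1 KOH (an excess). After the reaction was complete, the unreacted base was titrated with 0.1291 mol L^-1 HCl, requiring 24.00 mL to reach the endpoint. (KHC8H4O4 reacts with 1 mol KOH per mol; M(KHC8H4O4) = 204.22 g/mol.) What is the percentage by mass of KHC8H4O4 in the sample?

Total n(KOH) added = 0.2122 x 0.03410 = 0.007236 mol.
n(HCl) used = 0.1291 x 0.02400 = 0.003098 mol, which equals the excess n(KOH).
So n(KOH) consumed by the sample = 0.007236 - 0.003098 = 0.004138 mol.
n(KHC8H4O4) = 0.004138 / 1 = 0.004138 mol.
mass KHC8H4O4 = 0.004138 x 204.22 = 0.8450 g, so %KHC8H4O4 = 0.8450/1.4296 x 100 = 59.1%.

59.1%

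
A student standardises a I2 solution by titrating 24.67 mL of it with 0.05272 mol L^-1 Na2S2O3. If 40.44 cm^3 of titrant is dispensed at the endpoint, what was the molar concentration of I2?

0.0432 M

n(Na2S2O3) = 0.05272 x 0.04044 = 0.002132 mol.
From the balanced equation, 2 mol Na2S2O3 reacts with 1 mol I2, so n(I2) = 0.002132 x 1/2 = 0.001066 mol.
[I2] = 0.001066 / 0.02467 L = 0.0432 M.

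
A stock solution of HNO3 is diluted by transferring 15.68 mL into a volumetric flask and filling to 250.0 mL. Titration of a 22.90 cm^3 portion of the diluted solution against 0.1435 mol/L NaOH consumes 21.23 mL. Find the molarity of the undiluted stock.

2.12 M

n(NaOH) = 0.1435 x 0.02123 = 0.003047 mol.
n(HNO3) in the aliquot = 0.003047 mol.
[diluted HNO3] = 0.003047 / 0.02290 = 0.1330 M.
Dilution factor = 250.0/15.68 = 15.94, so [stock] = 0.1330 x 15.94 = 2.12 M.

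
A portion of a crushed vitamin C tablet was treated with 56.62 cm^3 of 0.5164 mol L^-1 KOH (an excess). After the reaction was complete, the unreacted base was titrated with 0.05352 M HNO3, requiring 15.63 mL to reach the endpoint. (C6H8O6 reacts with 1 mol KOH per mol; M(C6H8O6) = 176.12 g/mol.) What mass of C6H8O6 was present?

5.00 g

Total n(KOH) added = 0.5164 x 0.05662 = 0.02924 mol.
n(HNO3) used = 0.05352 x 0.01563 = 0.0008365 mol, which equals the excess n(KOH).
So n(KOH) consumed by the sample = 0.02924 - 0.0008365 = 0.02840 mol.
n(C6H8O6) = 0.02840 / 1 = 0.02840 mol.
mass = 0.02840 mol x 176.12 g/mol = 5.00 g.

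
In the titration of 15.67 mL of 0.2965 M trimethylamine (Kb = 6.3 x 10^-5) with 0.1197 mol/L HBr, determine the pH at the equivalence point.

n((CH3)3N) = 0.2965 x 0.01567 = 0.004646 mol; V(HBr) at equivalence = 0.004646/0.1197 = 0.03881 L.
At equivalence the base is fully converted to (CH3)3NH+; total volume = 0.05448 L, so [(CH3)3NH+] = 0.004646/0.05448 = 0.08527 M.
Ka((CH3)3NH+) = Kw/Kb = 1.0e-14 / 6.3 x 10^-5 = 1.59e-10.
[H^+] = sqrt(Ka x [(CH3)3NH+]) = sqrt(1.59e-10 x 0.08527) = 3.68e-6 M.
pH = -log(3.68e-6) = 5.43.

5.43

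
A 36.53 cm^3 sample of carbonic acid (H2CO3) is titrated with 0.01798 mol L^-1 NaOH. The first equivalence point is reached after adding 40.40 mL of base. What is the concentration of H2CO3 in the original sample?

0.0199 M

n(NaOH) = 0.01798 x 0.04040 = 0.0007264 mol.
At the first equivalence point, 1 mol OH^- react per mol H2CO3, so n(H2CO3) = 0.0007264 / 1 = 0.0007264 mol.
[H2CO3] = 0.0007264 / 0.03653 L = 0.0199 M.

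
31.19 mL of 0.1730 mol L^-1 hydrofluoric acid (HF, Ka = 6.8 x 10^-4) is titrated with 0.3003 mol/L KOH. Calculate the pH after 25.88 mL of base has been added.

12.62

n(acid) = 0.1730 x 0.03119 = 0.005396 mol; n(KOH) added = 0.3003 x 0.02588 = 0.007772 mol.
Base is in excess by 0.007772 - 0.005396 = 0.002376 mol in a total volume of 0.05707 L.
[OH^-] = 0.002376/0.05707 = 0.04163 M, so pOH = 1.38 and pH = 14.00 - 1.38 = 12.62.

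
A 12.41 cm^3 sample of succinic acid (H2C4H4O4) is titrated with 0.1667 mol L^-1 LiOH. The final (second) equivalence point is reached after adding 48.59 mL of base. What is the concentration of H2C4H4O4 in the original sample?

0.326 M

n(LiOH) = 0.1667 x 0.04859 = 0.008100 mol.
At the final (second) equivalence point, 2 mol OH^- react per mol H2C4H4O4, so n(H2C4H4O4) = 0.008100 / 2 = 0.004050 mol.
[H2C4H4O4] = 0.004050 / 0.01241 L = 0.326 M.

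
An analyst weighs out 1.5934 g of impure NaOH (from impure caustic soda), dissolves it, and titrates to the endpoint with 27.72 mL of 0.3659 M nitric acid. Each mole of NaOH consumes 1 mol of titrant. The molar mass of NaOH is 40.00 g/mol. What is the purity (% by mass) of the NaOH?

n(HNO3) = 0.3659 x 0.02772 = 0.01014 mol.
n(NaOH) = 0.01014 / 1 = 0.01014 mol.
mass of NaOH = 0.01014 x 40.00 = 0.4057 g.
% purity = 0.4057 / 1.5934 x 100 = 25.5%.

25.5%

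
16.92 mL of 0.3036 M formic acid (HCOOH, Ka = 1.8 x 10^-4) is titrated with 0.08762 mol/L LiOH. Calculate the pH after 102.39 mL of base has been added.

n(acid) = 0.3036 x 0.01692 = 0.005137 mol; n(LiOH) added = 0.08762 x 0.1024 = 0.008971 mol.
Base is in excess by 0.008971 - 0.005137 = 0.003834 mol in a total volume of 0.1193 L.
[OH^-] = 0.003834/0.1193 = 0.03214 M, so pOH = 1.49 and pH = 14.00 - 1.49 = 12.51.

12.51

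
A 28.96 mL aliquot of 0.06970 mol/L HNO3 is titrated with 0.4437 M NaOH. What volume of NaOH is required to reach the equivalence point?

n(HNO3) = 0.06970 mol/L x 0.02896 L = 0.002019 mol.
At equivalence n(NaOH) = n(HNO3) = 0.002019 mol.
V(NaOH) = 0.002019 / 0.4437 = 0.004549 L = 4.55 mL.

4.55 mL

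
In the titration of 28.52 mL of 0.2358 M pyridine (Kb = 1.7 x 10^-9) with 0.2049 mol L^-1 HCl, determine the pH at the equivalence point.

3.10

n(C5H5N) = 0.2358 x 0.02852 = 0.006725 mol; V(HCl) at equivalence = 0.006725/0.2049 = 0.03282 L.
At equivalence the base is fully converted to C5H5NH+; total volume = 0.06134 L, so [C5H5NH+] = 0.006725/0.06134 = 0.1096 M.
Ka(C5H5NH+) = Kw/Kb = 1.0e-14 / 1.7 x 10^-9 = 5.88e-6.
[H^+] = sqrt(Ka x [C5H5NH+]) = sqrt(5.88e-6 x 0.1096) = 0.000803 M.
pH = -log(0.000803) = 3.10.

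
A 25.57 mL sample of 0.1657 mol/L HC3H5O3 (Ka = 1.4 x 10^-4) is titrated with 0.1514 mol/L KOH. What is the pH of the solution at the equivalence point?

n(HC3H5O3) = 0.1657 x 0.02557 = 0.004237 mol; V(KOH) at equivalence = 0.004237/0.1514 = 0.02799 L.
At equivalence all the acid is converted to C3H5O3-; total volume = 0.02557 + 0.02799 = 0.05356 L, so [C3H5O3-] = 0.004237/0.05356 = 0.07911 M.
Kb = Kw/Ka = 1.0e-14 / 1.4 x 10^-4 = 7.14e-11.
[OH^-] = sqrt(Kb x [C3H5O3-]) = sqrt(7.14e-11 x 0.07911) = 2.38e-6 M.
pOH = 5.62, so pH = 14.00 - 5.62 = 8.38.

8.38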